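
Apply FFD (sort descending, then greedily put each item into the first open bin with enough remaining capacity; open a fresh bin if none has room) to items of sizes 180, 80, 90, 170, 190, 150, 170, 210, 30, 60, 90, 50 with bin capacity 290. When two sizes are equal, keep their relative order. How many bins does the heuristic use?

6

Sorted descending: 210, 190, 180, 170, 170, 150, 90, 90, 80, 60, 50, 30.
  210 → bin 1 (new)  [load 210/290]
  190 → bin 2 (new)  [load 190/290]
  180 → bin 3 (new)  [load 180/290]
  170 → bin 4 (new)  [load 170/290]
  170 → bin 5 (new)  [load 170/290]
  150 → bin 6 (new)  [load 150/290]
  90 → bin 2  [load 280/290]
  90 → bin 3  [load 270/290]
  80 → bin 1  [load 290/290]
  60 → bin 4  [load 230/290]
  50 → bin 4  [load 280/290]
  30 → bin 5  [load 200/290]
6 bins opened.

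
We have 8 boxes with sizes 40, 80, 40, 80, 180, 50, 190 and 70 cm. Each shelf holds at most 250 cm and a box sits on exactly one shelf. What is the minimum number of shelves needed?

Total = 190 + 180 + 80 + 80 + 70 + 50 + 40 + 40 = 730 cm.
Lower bound: ⌈730/250⌉ = 3 shelves.
A packing using 3 shelves:
  shelf 1: 190 + 50 = 240
  shelf 2: 180 + 70 = 250
  shelf 3: 80 + 80 + 40 + 40 = 240
This matches the lower bound, so 3 is optimal.

3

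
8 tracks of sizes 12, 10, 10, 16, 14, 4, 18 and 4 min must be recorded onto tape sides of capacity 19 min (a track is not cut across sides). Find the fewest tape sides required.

6

Total = 18 + 16 + 14 + 12 + 10 + 10 + 4 + 4 = 88 min.
Lower bound: ⌈88/19⌉ = 5 tape sides.
Also, 6 tracks each exceed 19/2 min, and no two of those can share a side, so at least 6 tape sides are needed.
A packing using 6 tape sides:
  side 1: 18 = 18
  side 2: 16 = 16
  side 3: 14 + 4 = 18
  side 4: 12 + 4 = 16
  side 5: 10 = 10
  side 6: 10 = 10
This matches the lower bound, so 6 is optimal.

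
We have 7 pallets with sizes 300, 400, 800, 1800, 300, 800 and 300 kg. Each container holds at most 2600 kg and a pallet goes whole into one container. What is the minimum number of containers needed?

2

Total = 1800 + 800 + 800 + 400 + 300 + 300 + 300 = 4700 kg.
Lower bound: ⌈4700/2600⌉ = 2 containers.
A packing using 2 containers:
  container 1: 1800 + 800 = 2600
  container 2: 800 + 400 + 300 + 300 + 300 = 2100
This matches the lower bound, so 2 is optimal.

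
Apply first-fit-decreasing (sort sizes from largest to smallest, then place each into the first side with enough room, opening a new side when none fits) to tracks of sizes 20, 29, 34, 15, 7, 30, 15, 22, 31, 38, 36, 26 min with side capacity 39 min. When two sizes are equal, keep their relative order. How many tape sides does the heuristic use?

Sorted descending: 38, 36, 34, 31, 30, 29, 26, 22, 20, 15, 15, 7.
  38 → side 1 (new)  [load 38/39]
  36 → side 2 (new)  [load 36/39]
  34 → side 3 (new)  [load 34/39]
  31 → side 4 (new)  [load 31/39]
  30 → side 5 (new)  [load 30/39]
  29 → side 6 (new)  [load 29/39]
  26 → side 7 (new)  [load 26/39]
  22 → side 8 (new)  [load 22/39]
  20 → side 9 (new)  [load 20/39]
  15 → side 8  [load 37/39]
  15 → side 9  [load 35/39]
  7 → side 4  [load 38/39]
9 tape sides opened.

9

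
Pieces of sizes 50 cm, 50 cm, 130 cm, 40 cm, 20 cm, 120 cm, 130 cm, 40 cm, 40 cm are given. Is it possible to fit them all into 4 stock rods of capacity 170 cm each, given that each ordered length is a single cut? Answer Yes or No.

Yes

A valid assignment using 4 stock rods:
  stock rod 1: 130 + 40 = 170
  stock rod 2: 130 + 40 = 170
  stock rod 3: 120 + 50 = 170
  stock rod 4: 50 + 40 + 20 = 110
Every load is within 170 cm, so 4 stock rods suffice.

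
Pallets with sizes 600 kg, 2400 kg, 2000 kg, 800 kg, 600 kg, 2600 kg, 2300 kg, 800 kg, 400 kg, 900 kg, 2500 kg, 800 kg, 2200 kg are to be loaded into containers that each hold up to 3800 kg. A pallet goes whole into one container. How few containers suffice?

Total = 2600 + 2500 + 2400 + 2300 + 2200 + 2000 + 900 + 800 + 800 + 800 + 600 + 600 + 400 = 18900 kg.
Lower bound: ⌈18900/3800⌉ = 5 containers.
Also, 6 pallets each exceed 1900 kg, and no two of those can share a container, so at least 6 containers are needed.
A packing using 6 containers:
  container 1: 2600 + 900 = 3500
  container 2: 2500 + 800 + 400 = 3700
  container 3: 2400 + 800 + 600 = 3800
  container 4: 2300 + 800 + 600 = 3700
  container 5: 2200 = 2200
  container 6: 2000 = 2000
This matches the lower bound, so 6 is optimal.

6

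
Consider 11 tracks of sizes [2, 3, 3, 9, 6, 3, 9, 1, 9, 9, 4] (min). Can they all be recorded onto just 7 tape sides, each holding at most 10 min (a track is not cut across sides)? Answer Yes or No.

Yes

A valid assignment using 7 tape sides:
  side 1: 9 + 1 = 10
  side 2: 9 = 9
  side 3: 9 = 9
  side 4: 9 = 9
  side 5: 6 + 4 = 10
  side 6: 3 + 3 + 3 = 9
  side 7: 2 = 2
Every load is within 10 min, so 7 tape sides suffice.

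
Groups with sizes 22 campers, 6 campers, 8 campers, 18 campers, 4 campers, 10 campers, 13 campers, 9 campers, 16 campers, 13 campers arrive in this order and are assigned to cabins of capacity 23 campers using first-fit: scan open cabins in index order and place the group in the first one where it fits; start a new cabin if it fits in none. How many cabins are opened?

  22 → cabin 1 (new)  [load 22/23]
  6 → cabin 2 (new)  [load 6/23]
  8 → cabin 2  [load 14/23]
  18 → cabin 3 (new)  [load 18/23]
  4 → cabin 2  [load 18/23]
  10 → cabin 4 (new)  [load 10/23]
  13 → cabin 4  [load 23/23]
  9 → cabin 5 (new)  [load 9/23]
  16 → cabin 6 (new)  [load 16/23]
  13 → cabin 5  [load 22/23]
6 cabins opened.

6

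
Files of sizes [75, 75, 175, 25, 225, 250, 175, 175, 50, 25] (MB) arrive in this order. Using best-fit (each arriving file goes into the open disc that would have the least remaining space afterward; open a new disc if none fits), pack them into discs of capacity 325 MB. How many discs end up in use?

5

  75 → disc 1 (new)  [load 75/325]
  75 → disc 1  [load 150/325]
  175 → disc 1  [load 325/325]
  25 → disc 2 (new)  [load 25/325]
  225 → disc 2  [load 250/325]
  250 → disc 3 (new)  [load 250/325]
  175 → disc 4 (new)  [load 175/325]
  175 → disc 5 (new)  [load 175/325]
  50 → disc 2  [load 300/325]
  25 → disc 2  [load 325/325]
5 discs opened.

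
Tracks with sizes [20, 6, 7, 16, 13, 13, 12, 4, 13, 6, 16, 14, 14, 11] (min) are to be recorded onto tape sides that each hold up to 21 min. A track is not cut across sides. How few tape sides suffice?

10

Total = 20 + 16 + 16 + 14 + 14 + 13 + 13 + 13 + 12 + 11 + 7 + 6 + 6 + 4 = 165 min.
Lower bound: ⌈165/21⌉ = 8 tape sides.
Also, 10 tracks each exceed 21/2 min, and no two of those can share a side, so at least 10 tape sides are needed.
A packing using 10 tape sides:
  side 1: 20 = 20
  side 2: 16 + 4 = 20
  side 3: 16 = 16
  side 4: 14 + 7 = 21
  side 5: 14 + 6 = 20
  side 6: 13 + 6 = 19
  side 7: 13 = 13
  side 8: 13 = 13
  side 9: 12 = 12
  side 10: 11 = 11
This matches the lower bound, so 10 is optimal.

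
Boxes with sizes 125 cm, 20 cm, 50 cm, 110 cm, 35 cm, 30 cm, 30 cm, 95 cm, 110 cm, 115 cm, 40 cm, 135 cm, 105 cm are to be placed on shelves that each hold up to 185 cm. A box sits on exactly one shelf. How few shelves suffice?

Total = 135 + 125 + 115 + 110 + 110 + 105 + 95 + 50 + 40 + 35 + 30 + 30 + 20 = 1000 cm.
Lower bound: ⌈1000/185⌉ = 6 shelves.
Also, 7 boxes each exceed 185/2 cm, and no two of those can share a shelf, so at least 7 shelves are needed.
A packing using 7 shelves:
  shelf 1: 135 + 50 = 185
  shelf 2: 125 + 40 + 20 = 185
  shelf 3: 115 + 35 + 30 = 180
  shelf 4: 110 + 30 = 140
  shelf 5: 110 = 110
  shelf 6: 105 = 105
  shelf 7: 95 = 95
This matches the lower bound, so 7 is optimal.

7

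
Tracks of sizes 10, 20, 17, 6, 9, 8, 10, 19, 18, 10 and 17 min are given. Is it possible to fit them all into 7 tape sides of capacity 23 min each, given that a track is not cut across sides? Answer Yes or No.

Total = 144 min; ⌈144/23⌉ = 7.
The bound of 7 does not rule out 7, but exhaustive search shows no assignment into 7 tape sides of capacity 23 min exists — the minimum is 8.

No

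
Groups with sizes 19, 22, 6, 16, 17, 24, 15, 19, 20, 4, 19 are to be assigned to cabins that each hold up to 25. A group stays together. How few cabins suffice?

Total = 24 + 22 + 20 + 19 + 19 + 19 + 17 + 16 + 15 + 6 + 4 = 181.
Lower bound: ⌈181/25⌉ = 8 cabins.
Also, 9 groups each exceed 25/2, and no two of those can share a cabin, so at least 9 cabins are needed.
A packing using 9 cabins:
  cabin 1: 24 = 24
  cabin 2: 22 = 22
  cabin 3: 20 + 4 = 24
  cabin 4: 19 + 6 = 25
  cabin 5: 19 = 19
  cabin 6: 19 = 19
  cabin 7: 17 = 17
  cabin 8: 16 = 16
  cabin 9: 15 = 15
This matches the lower bound, so 9 is optimal.

9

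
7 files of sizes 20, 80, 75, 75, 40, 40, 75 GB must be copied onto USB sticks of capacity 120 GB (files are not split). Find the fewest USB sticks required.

4

Total = 80 + 75 + 75 + 75 + 40 + 40 + 20 = 405 GB.
Lower bound: ⌈405/120⌉ = 4 USB sticks.
A packing using 4 USB sticks:
  USB stick 1: 80 + 40 = 120
  USB stick 2: 75 + 40 = 115
  USB stick 3: 75 + 20 = 95
  USB stick 4: 75 = 75
This matches the lower bound, so 4 is optimal.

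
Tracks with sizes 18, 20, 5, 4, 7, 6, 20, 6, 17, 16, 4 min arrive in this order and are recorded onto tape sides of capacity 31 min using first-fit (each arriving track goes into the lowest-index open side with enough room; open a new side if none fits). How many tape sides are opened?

5

  18 → side 1 (new)  [load 18/31]
  20 → side 2 (new)  [load 20/31]
  5 → side 1  [load 23/31]
  4 → side 1  [load 27/31]
  7 → side 2  [load 27/31]
  6 → side 3 (new)  [load 6/31]
  20 → side 3  [load 26/31]
  6 → side 4 (new)  [load 6/31]
  17 → side 4  [load 23/31]
  16 → side 5 (new)  [load 16/31]
  4 → side 1  [load 31/31]
5 tape sides opened.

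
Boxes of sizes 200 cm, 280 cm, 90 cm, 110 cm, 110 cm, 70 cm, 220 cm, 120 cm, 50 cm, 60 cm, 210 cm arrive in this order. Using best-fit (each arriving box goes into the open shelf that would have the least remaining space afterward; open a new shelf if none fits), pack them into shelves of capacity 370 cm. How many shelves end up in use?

  200 → shelf 1 (new)  [load 200/370]
  280 → shelf 2 (new)  [load 280/370]
  90 → shelf 2  [load 370/370]
  110 → shelf 1  [load 310/370]
  110 → shelf 3 (new)  [load 110/370]
  70 → shelf 3  [load 180/370]
  220 → shelf 4 (new)  [load 220/370]
  120 → shelf 4  [load 340/370]
  50 → shelf 1  [load 360/370]
  60 → shelf 3  [load 240/370]
  210 → shelf 5 (new)  [load 210/370]
5 shelves opened.

5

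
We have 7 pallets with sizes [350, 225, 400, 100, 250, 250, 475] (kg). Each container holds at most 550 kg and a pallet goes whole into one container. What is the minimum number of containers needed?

5

Total = 475 + 400 + 350 + 250 + 250 + 225 + 100 = 2050 kg.
Lower bound: ⌈2050/550⌉ = 4 containers.
A packing using 5 containers:
  container 1: 475 = 475
  container 2: 400 + 100 = 500
  container 3: 350 = 350
  container 4: 250 + 250 = 500
  container 5: 225 = 225
No arrangement into 4 containers stays within capacity, so 5 is optimal.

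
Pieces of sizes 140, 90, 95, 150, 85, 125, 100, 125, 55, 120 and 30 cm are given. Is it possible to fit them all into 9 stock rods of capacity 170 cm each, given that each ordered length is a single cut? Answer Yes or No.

A valid assignment using 9 stock rods:
  stock rod 1: 150 = 150
  stock rod 2: 140 + 30 = 170
  stock rod 3: 125 = 125
  stock rod 4: 125 = 125
  stock rod 5: 120 = 120
  stock rod 6: 100 + 55 = 155
  stock rod 7: 95 = 95
  stock rod 8: 90 = 90
  stock rod 9: 85 = 85
Every load is within 170 cm, so 9 stock rods suffice.

Yes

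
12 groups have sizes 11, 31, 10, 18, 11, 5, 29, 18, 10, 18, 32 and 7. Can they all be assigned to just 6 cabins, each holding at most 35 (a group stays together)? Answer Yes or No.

Total = 200; ⌈200/35⌉ = 6.
The bound of 6 does not rule out 6, but exhaustive search shows no assignment into 6 cabins of capacity 35 exists — the minimum is 7.

No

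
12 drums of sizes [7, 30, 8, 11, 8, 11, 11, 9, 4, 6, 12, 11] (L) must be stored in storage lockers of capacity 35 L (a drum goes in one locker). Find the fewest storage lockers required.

4

Total = 30 + 12 + 11 + 11 + 11 + 11 + 9 + 8 + 8 + 7 + 6 + 4 = 128 L.
Lower bound: ⌈128/35⌉ = 4 storage lockers.
A packing using 4 storage lockers:
  locker 1: 30 + 4 = 34
  locker 2: 12 + 11 + 11 = 34
  locker 3: 11 + 11 + 9 = 31
  locker 4: 8 + 8 + 7 + 6 = 29
This matches the lower bound, so 4 is optimal.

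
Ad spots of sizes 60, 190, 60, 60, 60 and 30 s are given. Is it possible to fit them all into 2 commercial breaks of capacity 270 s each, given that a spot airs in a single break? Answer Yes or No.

A valid assignment using 2 commercial breaks:
  break 1: 190 + 60 = 250
  break 2: 60 + 60 + 60 + 30 = 210
Every load is within 270 s, so 2 commercial breaks suffice.

Yes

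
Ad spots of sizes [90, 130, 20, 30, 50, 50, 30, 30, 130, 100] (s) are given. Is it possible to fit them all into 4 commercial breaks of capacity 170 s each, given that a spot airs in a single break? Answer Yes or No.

A valid assignment using 4 commercial breaks:
  break 1: 130 + 30 = 160
  break 2: 130 + 30 = 160
  break 3: 100 + 50 + 20 = 170
  break 4: 90 + 50 + 30 = 170
Every load is within 170 s, so 4 commercial breaks suffice.

Yes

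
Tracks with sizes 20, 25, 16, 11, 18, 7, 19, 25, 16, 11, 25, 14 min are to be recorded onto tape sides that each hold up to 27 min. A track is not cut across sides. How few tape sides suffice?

9

Total = 25 + 25 + 25 + 20 + 19 + 18 + 16 + 16 + 14 + 11 + 11 + 7 = 207 min.
Lower bound: ⌈207/27⌉ = 8 tape sides.
Also, 9 tracks each exceed 27/2 min, and no two of those can share a side, so at least 9 tape sides are needed.
A packing using 9 tape sides:
  side 1: 25 = 25
  side 2: 25 = 25
  side 3: 25 = 25
  side 4: 20 + 7 = 27
  side 5: 19 = 19
  side 6: 18 = 18
  side 7: 16 + 11 = 27
  side 8: 16 + 11 = 27
  side 9: 14 = 14
This matches the lower bound, so 9 is optimal.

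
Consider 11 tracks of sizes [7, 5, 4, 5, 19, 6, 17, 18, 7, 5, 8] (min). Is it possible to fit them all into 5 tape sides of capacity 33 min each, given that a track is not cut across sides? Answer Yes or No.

A valid assignment using 4 tape sides:
  side 1: 19 + 8 + 6 = 33
  side 2: 18 + 7 + 7 = 32
  side 3: 17 + 5 + 5 + 5 = 32
  side 4: 4 = 4
That uses only 4 ≤ 5, so 5 tape sides are enough.

Yes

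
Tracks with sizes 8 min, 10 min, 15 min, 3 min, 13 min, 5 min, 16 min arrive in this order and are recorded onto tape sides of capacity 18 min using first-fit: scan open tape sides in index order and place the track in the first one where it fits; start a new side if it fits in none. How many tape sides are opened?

4

  8 → side 1 (new)  [load 8/18]
  10 → side 1  [load 18/18]
  15 → side 2 (new)  [load 15/18]
  3 → side 2  [load 18/18]
  13 → side 3 (new)  [load 13/18]
  5 → side 3  [load 18/18]
  16 → side 4 (new)  [load 16/18]
4 tape sides opened.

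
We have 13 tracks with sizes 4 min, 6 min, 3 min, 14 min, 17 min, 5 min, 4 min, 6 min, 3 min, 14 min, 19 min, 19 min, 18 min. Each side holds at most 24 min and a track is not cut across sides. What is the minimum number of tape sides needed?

Total = 19 + 19 + 18 + 17 + 14 + 14 + 6 + 6 + 5 + 4 + 4 + 3 + 3 = 132 min.
Lower bound: ⌈132/24⌉ = 6 tape sides.
A packing using 6 tape sides:
  side 1: 19 + 5 = 24
  side 2: 19 + 4 = 23
  side 3: 18 + 6 = 24
  side 4: 17 + 6 = 23
  side 5: 14 + 4 + 3 + 3 = 24
  side 6: 14 = 14
This matches the lower bound, so 6 is optimal.

6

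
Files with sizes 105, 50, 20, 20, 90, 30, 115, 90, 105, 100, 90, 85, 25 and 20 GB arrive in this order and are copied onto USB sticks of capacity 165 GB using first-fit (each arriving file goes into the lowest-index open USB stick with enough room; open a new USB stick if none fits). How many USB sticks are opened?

  105 → USB stick 1 (new)  [load 105/165]
  50 → USB stick 1  [load 155/165]
  20 → USB stick 2 (new)  [load 20/165]
  20 → USB stick 2  [load 40/165]
  90 → USB stick 2  [load 130/165]
  30 → USB stick 2  [load 160/165]
  115 → USB stick 3 (new)  [load 115/165]
  90 → USB stick 4 (new)  [load 90/165]
  105 → USB stick 5 (new)  [load 105/165]
  100 → USB stick 6 (new)  [load 100/165]
  90 → USB stick 7 (new)  [load 90/165]
  85 → USB stick 8 (new)  [load 85/165]
  25 → USB stick 3  [load 140/165]
  20 → USB stick 3  [load 160/165]
8 USB sticks opened.

8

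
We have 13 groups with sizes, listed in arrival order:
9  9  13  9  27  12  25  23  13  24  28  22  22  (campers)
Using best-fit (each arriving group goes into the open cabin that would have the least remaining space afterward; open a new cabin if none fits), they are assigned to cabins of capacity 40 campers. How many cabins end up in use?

8

  9 → cabin 1 (new)  [load 9/40]
  9 → cabin 1  [load 18/40]
  13 → cabin 1  [load 31/40]
  9 → cabin 1  [load 40/40]
  27 → cabin 2 (new)  [load 27/40]
  12 → cabin 2  [load 39/40]
  25 → cabin 3 (new)  [load 25/40]
  23 → cabin 4 (new)  [load 23/40]
  13 → cabin 3  [load 38/40]
  24 → cabin 5 (new)  [load 24/40]
  28 → cabin 6 (new)  [load 28/40]
  22 → cabin 7 (new)  [load 22/40]
  22 → cabin 8 (new)  [load 22/40]
8 cabins opened.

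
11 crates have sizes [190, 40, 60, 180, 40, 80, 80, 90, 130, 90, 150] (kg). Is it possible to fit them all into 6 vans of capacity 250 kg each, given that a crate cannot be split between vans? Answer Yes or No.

A valid assignment using 5 vans:
  van 1: 190 + 60 = 250
  van 2: 180 + 40 = 220
  van 3: 150 + 90 = 240
  van 4: 130 + 90 = 220
  van 5: 80 + 80 + 40 = 200
That uses only 5 ≤ 6, so 6 vans are enough.

Yes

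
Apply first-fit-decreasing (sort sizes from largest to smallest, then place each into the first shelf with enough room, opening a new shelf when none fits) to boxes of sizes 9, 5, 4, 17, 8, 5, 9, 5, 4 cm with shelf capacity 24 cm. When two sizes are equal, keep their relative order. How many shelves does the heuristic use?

Sorted descending: 17, 9, 9, 8, 5, 5, 5, 4, 4.
  17 → shelf 1 (new)  [load 17/24]
  9 → shelf 2 (new)  [load 9/24]
  9 → shelf 2  [load 18/24]
  8 → shelf 3 (new)  [load 8/24]
  5 → shelf 1  [load 22/24]
  5 → shelf 2  [load 23/24]
  5 → shelf 3  [load 13/24]
  4 → shelf 3  [load 17/24]
  4 → shelf 3  [load 21/24]
3 shelves opened.

3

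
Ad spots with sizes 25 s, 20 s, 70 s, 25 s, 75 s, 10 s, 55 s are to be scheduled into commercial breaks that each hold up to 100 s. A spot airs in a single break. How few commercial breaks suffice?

3

Total = 75 + 70 + 55 + 25 + 25 + 20 + 10 = 280 s.
Lower bound: ⌈280/100⌉ = 3 commercial breaks.
A packing using 3 commercial breaks:
  break 1: 75 + 25 = 100
  break 2: 70 + 25 = 95
  break 3: 55 + 20 + 10 = 85
This matches the lower bound, so 3 is optimal.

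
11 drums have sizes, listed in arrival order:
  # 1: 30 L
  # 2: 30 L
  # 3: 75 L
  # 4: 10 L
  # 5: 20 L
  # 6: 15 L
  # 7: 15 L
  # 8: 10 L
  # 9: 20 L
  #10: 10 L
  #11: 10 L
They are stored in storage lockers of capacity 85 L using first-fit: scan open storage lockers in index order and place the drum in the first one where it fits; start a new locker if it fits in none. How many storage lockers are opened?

3

  30 → locker 1 (new)  [load 30/85]
  30 → locker 1  [load 60/85]
  75 → locker 2 (new)  [load 75/85]
  10 → locker 1  [load 70/85]
  20 → locker 3 (new)  [load 20/85]
  15 → locker 1  [load 85/85]
  15 → locker 3  [load 35/85]
  10 → locker 2  [load 85/85]
  20 → locker 3  [load 55/85]
  10 → locker 3  [load 65/85]
  10 → locker 3  [load 75/85]
3 storage lockers opened.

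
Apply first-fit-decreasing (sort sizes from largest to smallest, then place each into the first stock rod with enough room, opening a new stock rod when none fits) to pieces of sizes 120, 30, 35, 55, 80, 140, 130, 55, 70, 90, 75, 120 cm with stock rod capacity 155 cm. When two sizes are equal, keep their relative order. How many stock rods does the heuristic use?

Sorted descending: 140, 130, 120, 120, 90, 80, 75, 70, 55, 55, 35, 30.
  140 → stock rod 1 (new)  [load 140/155]
  130 → stock rod 2 (new)  [load 130/155]
  120 → stock rod 3 (new)  [load 120/155]
  120 → stock rod 4 (new)  [load 120/155]
  90 → stock rod 5 (new)  [load 90/155]
  80 → stock rod 6 (new)  [load 80/155]
  75 → stock rod 6  [load 155/155]
  70 → stock rod 7 (new)  [load 70/155]
  55 → stock rod 5  [load 145/155]
  55 → stock rod 7  [load 125/155]
  35 → stock rod 3  [load 155/155]
  30 → stock rod 4  [load 150/155]
7 stock rods opened.

7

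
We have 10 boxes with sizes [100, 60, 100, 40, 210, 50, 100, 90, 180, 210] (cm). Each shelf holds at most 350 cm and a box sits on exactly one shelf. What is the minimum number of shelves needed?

Total = 210 + 210 + 180 + 100 + 100 + 100 + 90 + 60 + 50 + 40 = 1140 cm.
Lower bound: ⌈1140/350⌉ = 4 shelves.
A packing using 4 shelves:
  shelf 1: 210 + 100 + 40 = 350
  shelf 2: 210 + 100 = 310
  shelf 3: 180 + 100 + 60 = 340
  shelf 4: 90 + 50 = 140
This matches the lower bound, so 4 is optimal.

4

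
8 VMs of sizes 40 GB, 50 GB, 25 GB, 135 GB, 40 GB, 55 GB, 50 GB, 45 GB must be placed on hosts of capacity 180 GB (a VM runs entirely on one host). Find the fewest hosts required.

3

Total = 135 + 55 + 50 + 50 + 45 + 40 + 40 + 25 = 440 GB.
Lower bound: ⌈440/180⌉ = 3 hosts.
A packing using 3 hosts:
  host 1: 135 + 45 = 180
  host 2: 55 + 50 + 50 + 25 = 180
  host 3: 40 + 40 = 80
This matches the lower bound, so 3 is optimal.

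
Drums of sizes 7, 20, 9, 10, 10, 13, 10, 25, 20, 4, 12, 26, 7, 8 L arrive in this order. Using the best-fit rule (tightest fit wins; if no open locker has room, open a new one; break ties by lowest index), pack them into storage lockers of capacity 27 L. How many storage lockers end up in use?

  7 → locker 1 (new)  [load 7/27]
  20 → locker 1  [load 27/27]
  9 → locker 2 (new)  [load 9/27]
  10 → locker 2  [load 19/27]
  10 → locker 3 (new)  [load 10/27]
  13 → locker 3  [load 23/27]
  10 → locker 4 (new)  [load 10/27]
  25 → locker 5 (new)  [load 25/27]
  20 → locker 6 (new)  [load 20/27]
  4 → locker 3  [load 27/27]
  12 → locker 4  [load 22/27]
  26 → locker 7 (new)  [load 26/27]
  7 → locker 6  [load 27/27]
  8 → locker 2  [load 27/27]
7 storage lockers opened.

7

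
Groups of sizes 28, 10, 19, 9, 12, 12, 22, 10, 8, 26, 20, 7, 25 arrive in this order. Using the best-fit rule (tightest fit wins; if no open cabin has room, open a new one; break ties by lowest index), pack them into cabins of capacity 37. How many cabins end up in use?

  28 → cabin 1 (new)  [load 28/37]
  10 → cabin 2 (new)  [load 10/37]
  19 → cabin 2  [load 29/37]
  9 → cabin 1  [load 37/37]
  12 → cabin 3 (new)  [load 12/37]
  12 → cabin 3  [load 24/37]
  22 → cabin 4 (new)  [load 22/37]
  10 → cabin 3  [load 34/37]
  8 → cabin 2  [load 37/37]
  26 → cabin 5 (new)  [load 26/37]
  20 → cabin 6 (new)  [load 20/37]
  7 → cabin 5  [load 33/37]
  25 → cabin 7 (new)  [load 25/37]
7 cabins opened.

7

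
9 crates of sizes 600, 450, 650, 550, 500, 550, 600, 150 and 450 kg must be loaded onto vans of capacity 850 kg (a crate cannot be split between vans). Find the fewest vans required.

Total = 650 + 600 + 600 + 550 + 550 + 500 + 450 + 450 + 150 = 4500 kg.
Lower bound: ⌈4500/850⌉ = 6 vans.
Also, 8 crates each exceed 425 kg, and no two of those can share a van, so at least 8 vans are needed.
A packing using 8 vans:
  van 1: 650 + 150 = 800
  van 2: 600 = 600
  van 3: 600 = 600
  van 4: 550 = 550
  van 5: 550 = 550
  van 6: 500 = 500
  van 7: 450 = 450
  van 8: 450 = 450
This matches the lower bound, so 8 is optimal.

8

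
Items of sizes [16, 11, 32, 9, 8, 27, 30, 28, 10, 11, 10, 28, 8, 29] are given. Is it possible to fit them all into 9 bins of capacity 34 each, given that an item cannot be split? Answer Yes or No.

A valid assignment using 9 bins:
  bin 1: 32 = 32
  bin 2: 30 = 30
  bin 3: 29 = 29
  bin 4: 28 = 28
  bin 5: 28 = 28
  bin 6: 27 = 27
  bin 7: 16 + 11 = 27
  bin 8: 11 + 10 + 10 = 31
  bin 9: 9 + 8 + 8 = 25
Every load is within 34, so 9 bins suffice.

Yes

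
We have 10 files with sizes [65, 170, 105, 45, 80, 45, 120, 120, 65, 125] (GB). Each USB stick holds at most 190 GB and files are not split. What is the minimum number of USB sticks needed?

Total = 170 + 125 + 120 + 120 + 105 + 80 + 65 + 65 + 45 + 45 = 940 GB.
Lower bound: ⌈940/190⌉ = 5 USB sticks.
A packing using 6 USB sticks:
  USB stick 1: 170 = 170
  USB stick 2: 125 + 65 = 190
  USB stick 3: 120 + 65 = 185
  USB stick 4: 120 + 45 = 165
  USB stick 5: 105 + 80 = 185
  USB stick 6: 45 = 45
No arrangement into 5 USB sticks stays within capacity, so 6 is optimal.

6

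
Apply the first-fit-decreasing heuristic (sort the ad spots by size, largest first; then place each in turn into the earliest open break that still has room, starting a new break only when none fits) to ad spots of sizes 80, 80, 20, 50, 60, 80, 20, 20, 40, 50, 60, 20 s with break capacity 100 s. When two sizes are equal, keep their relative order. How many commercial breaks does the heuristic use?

Sorted descending: 80, 80, 80, 60, 60, 50, 50, 40, 20, 20, 20, 20.
  80 → break 1 (new)  [load 80/100]
  80 → break 2 (new)  [load 80/100]
  80 → break 3 (new)  [load 80/100]
  60 → break 4 (new)  [load 60/100]
  60 → break 5 (new)  [load 60/100]
  50 → break 6 (new)  [load 50/100]
  50 → break 6  [load 100/100]
  40 → break 4  [load 100/100]
  20 → break 1  [load 100/100]
  20 → break 2  [load 100/100]
  20 → break 3  [load 100/100]
  20 → break 5  [load 80/100]
6 commercial breaks opened.

6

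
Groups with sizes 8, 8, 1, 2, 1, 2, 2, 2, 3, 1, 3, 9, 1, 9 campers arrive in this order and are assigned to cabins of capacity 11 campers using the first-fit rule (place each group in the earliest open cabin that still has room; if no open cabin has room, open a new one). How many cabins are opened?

  8 → cabin 1 (new)  [load 8/11]
  8 → cabin 2 (new)  [load 8/11]
  1 → cabin 1  [load 9/11]
  2 → cabin 1  [load 11/11]
  1 → cabin 2  [load 9/11]
  2 → cabin 2  [load 11/11]
  2 → cabin 3 (new)  [load 2/11]
  2 → cabin 3  [load 4/11]
  3 → cabin 3  [load 7/11]
  1 → cabin 3  [load 8/11]
  3 → cabin 3  [load 11/11]
  9 → cabin 4 (new)  [load 9/11]
  1 → cabin 4  [load 10/11]
  9 → cabin 5 (new)  [load 9/11]
5 cabins opened.

5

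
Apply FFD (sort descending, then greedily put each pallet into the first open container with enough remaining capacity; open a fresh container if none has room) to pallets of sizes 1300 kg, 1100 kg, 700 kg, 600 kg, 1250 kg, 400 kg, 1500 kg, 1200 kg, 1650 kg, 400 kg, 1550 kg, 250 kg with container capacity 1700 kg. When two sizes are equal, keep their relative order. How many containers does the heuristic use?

Sorted descending: 1650, 1550, 1500, 1300, 1250, 1200, 1100, 700, 600, 400, 400, 250.
  1650 → container 1 (new)  [load 1650/1700]
  1550 → container 2 (new)  [load 1550/1700]
  1500 → container 3 (new)  [load 1500/1700]
  1300 → container 4 (new)  [load 1300/1700]
  1250 → container 5 (new)  [load 1250/1700]
  1200 → container 6 (new)  [load 1200/1700]
  1100 → container 7 (new)  [load 1100/1700]
  700 → container 8 (new)  [load 700/1700]
  600 → container 7  [load 1700/1700]
  400 → container 4  [load 1700/1700]
  400 → container 5  [load 1650/1700]
  250 → container 6  [load 1450/1700]
8 containers opened.

8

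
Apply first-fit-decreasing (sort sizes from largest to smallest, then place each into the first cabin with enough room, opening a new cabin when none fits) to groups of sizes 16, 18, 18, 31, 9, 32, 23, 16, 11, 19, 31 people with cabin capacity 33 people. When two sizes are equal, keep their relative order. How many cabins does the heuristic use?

8

Sorted descending: 32, 31, 31, 23, 19, 18, 18, 16, 16, 11, 9.
  32 → cabin 1 (new)  [load 32/33]
  31 → cabin 2 (new)  [load 31/33]
  31 → cabin 3 (new)  [load 31/33]
  23 → cabin 4 (new)  [load 23/33]
  19 → cabin 5 (new)  [load 19/33]
  18 → cabin 6 (new)  [load 18/33]
  18 → cabin 7 (new)  [load 18/33]
  16 → cabin 8 (new)  [load 16/33]
  16 → cabin 8  [load 32/33]
  11 → cabin 5  [load 30/33]
  9 → cabin 4  [load 32/33]
8 cabins opened.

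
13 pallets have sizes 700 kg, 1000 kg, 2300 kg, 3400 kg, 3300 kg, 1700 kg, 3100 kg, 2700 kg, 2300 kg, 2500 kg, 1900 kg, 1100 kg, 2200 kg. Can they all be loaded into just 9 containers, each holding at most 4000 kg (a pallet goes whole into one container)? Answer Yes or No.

A valid assignment using 9 containers:
  container 1: 3400 = 3400
  container 2: 3300 + 700 = 4000
  container 3: 3100 = 3100
  container 4: 2700 + 1100 = 3800
  container 5: 2500 + 1000 = 3500
  container 6: 2300 + 1700 = 4000
  container 7: 2300 = 2300
  container 8: 2200 = 2200
  container 9: 1900 = 1900
Every load is within 4000 kg, so 9 containers suffice.

Yes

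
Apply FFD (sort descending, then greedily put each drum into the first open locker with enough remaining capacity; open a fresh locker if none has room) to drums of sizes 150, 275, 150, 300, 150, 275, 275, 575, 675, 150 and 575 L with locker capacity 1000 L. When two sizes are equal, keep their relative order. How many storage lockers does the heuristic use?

4

Sorted descending: 675, 575, 575, 300, 275, 275, 275, 150, 150, 150, 150.
  675 → locker 1 (new)  [load 675/1000]
  575 → locker 2 (new)  [load 575/1000]
  575 → locker 3 (new)  [load 575/1000]
  300 → locker 1  [load 975/1000]
  275 → locker 2  [load 850/1000]
  275 → locker 3  [load 850/1000]
  275 → locker 4 (new)  [load 275/1000]
  150 → locker 2  [load 1000/1000]
  150 → locker 3  [load 1000/1000]
  150 → locker 4  [load 425/1000]
  150 → locker 4  [load 575/1000]
4 storage lockers opened.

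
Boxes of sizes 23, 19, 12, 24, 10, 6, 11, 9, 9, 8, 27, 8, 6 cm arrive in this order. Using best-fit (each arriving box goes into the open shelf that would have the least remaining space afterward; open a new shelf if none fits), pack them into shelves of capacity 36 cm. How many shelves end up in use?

  23 → shelf 1 (new)  [load 23/36]
  19 → shelf 2 (new)  [load 19/36]
  12 → shelf 1  [load 35/36]
  24 → shelf 3 (new)  [load 24/36]
  10 → shelf 3  [load 34/36]
  6 → shelf 2  [load 25/36]
  11 → shelf 2  [load 36/36]
  9 → shelf 4 (new)  [load 9/36]
  9 → shelf 4  [load 18/36]
  8 → shelf 4  [load 26/36]
  27 → shelf 5 (new)  [load 27/36]
  8 → shelf 5  [load 35/36]
  6 → shelf 4  [load 32/36]
5 shelves opened.

5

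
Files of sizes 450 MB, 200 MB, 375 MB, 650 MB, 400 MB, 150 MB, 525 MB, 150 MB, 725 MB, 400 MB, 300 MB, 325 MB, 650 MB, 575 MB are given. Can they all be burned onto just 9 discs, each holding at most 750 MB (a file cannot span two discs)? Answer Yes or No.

A valid assignment using 9 discs:
  disc 1: 725 = 725
  disc 2: 650 = 650
  disc 3: 650 = 650
  disc 4: 575 + 150 = 725
  disc 5: 525 + 200 = 725
  disc 6: 450 + 300 = 750
  disc 7: 400 + 325 = 725
  disc 8: 400 + 150 = 550
  disc 9: 375 = 375
Every load is within 750 MB, so 9 discs suffice.

Yes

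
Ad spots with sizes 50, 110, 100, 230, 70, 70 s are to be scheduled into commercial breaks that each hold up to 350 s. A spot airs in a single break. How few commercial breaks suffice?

2

Total = 230 + 110 + 100 + 70 + 70 + 50 = 630 s.
Lower bound: ⌈630/350⌉ = 2 commercial breaks.
A packing using 2 commercial breaks:
  break 1: 230 + 110 = 340
  break 2: 100 + 70 + 70 + 50 = 290
This matches the lower bound, so 2 is optimal.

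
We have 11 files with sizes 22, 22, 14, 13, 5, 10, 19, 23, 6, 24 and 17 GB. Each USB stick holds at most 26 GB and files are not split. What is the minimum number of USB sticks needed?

8

Total = 24 + 23 + 22 + 22 + 19 + 17 + 14 + 13 + 10 + 6 + 5 = 175 GB.
Lower bound: ⌈175/26⌉ = 7 USB sticks.
A packing using 8 USB sticks:
  USB stick 1: 24 = 24
  USB stick 2: 23 = 23
  USB stick 3: 22 = 22
  USB stick 4: 22 = 22
  USB stick 5: 19 + 6 = 25
  USB stick 6: 17 + 5 = 22
  USB stick 7: 14 + 10 = 24
  USB stick 8: 13 = 13
No arrangement into 7 USB sticks stays within capacity, so 8 is optimal.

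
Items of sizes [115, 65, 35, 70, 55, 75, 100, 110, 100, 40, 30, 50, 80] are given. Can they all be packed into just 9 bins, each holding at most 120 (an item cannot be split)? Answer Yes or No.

A valid assignment using 9 bins:
  bin 1: 115 = 115
  bin 2: 110 = 110
  bin 3: 100 = 100
  bin 4: 100 = 100
  bin 5: 80 + 40 = 120
  bin 6: 75 + 35 = 110
  bin 7: 70 + 50 = 120
  bin 8: 65 + 55 = 120
  bin 9: 30 = 30
Every load is within 120, so 9 bins suffice.

Yes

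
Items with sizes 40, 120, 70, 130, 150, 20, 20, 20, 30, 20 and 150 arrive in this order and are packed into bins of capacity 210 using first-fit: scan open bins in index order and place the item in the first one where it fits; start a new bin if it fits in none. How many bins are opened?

4

  40 → bin 1 (new)  [load 40/210]
  120 → bin 1  [load 160/210]
  70 → bin 2 (new)  [load 70/210]
  130 → bin 2  [load 200/210]
  150 → bin 3 (new)  [load 150/210]
  20 → bin 1  [load 180/210]
  20 → bin 1  [load 200/210]
  20 → bin 3  [load 170/210]
  30 → bin 3  [load 200/210]
  20 → bin 4 (new)  [load 20/210]
  150 → bin 4  [load 170/210]
4 bins opened.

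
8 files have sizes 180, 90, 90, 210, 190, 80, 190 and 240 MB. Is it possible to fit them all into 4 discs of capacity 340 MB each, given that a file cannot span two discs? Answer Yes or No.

Total = 1270 MB; ⌈1270/340⌉ = 4.
5 files each exceed half the capacity and cannot share a disc, forcing at least 5 discs.
At least 5 discs are required, but only 4 are allowed.

No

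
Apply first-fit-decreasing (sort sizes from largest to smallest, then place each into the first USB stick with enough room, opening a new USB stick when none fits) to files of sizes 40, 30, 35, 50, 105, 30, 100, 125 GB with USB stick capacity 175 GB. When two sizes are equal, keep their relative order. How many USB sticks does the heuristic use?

Sorted descending: 125, 105, 100, 50, 40, 35, 30, 30.
  125 → USB stick 1 (new)  [load 125/175]
  105 → USB stick 2 (new)  [load 105/175]
  100 → USB stick 3 (new)  [load 100/175]
  50 → USB stick 1  [load 175/175]
  40 → USB stick 2  [load 145/175]
  35 → USB stick 3  [load 135/175]
  30 → USB stick 2  [load 175/175]
  30 → USB stick 3  [load 165/175]
3 USB sticks opened.

3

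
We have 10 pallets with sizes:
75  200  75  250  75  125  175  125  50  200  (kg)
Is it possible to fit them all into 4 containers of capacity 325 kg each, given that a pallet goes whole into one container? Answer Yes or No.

Total = 1350 kg; ⌈1350/325⌉ = 5.
At least 5 containers are required, but only 4 are allowed.

No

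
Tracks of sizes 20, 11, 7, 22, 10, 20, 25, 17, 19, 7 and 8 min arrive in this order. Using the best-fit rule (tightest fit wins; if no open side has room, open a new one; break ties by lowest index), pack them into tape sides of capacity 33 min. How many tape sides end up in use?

6

  20 → side 1 (new)  [load 20/33]
  11 → side 1  [load 31/33]
  7 → side 2 (new)  [load 7/33]
  22 → side 2  [load 29/33]
  10 → side 3 (new)  [load 10/33]
  20 → side 3  [load 30/33]
  25 → side 4 (new)  [load 25/33]
  17 → side 5 (new)  [load 17/33]
  19 → side 6 (new)  [load 19/33]
  7 → side 4  [load 32/33]
  8 → side 6  [load 27/33]
6 tape sides opened.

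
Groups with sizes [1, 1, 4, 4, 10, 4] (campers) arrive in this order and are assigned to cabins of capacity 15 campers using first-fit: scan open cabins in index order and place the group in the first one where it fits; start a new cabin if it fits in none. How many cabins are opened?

  1 → cabin 1 (new)  [load 1/15]
  1 → cabin 1  [load 2/15]
  4 → cabin 1  [load 6/15]
  4 → cabin 1  [load 10/15]
  10 → cabin 2 (new)  [load 10/15]
  4 → cabin 1  [load 14/15]
2 cabins opened.

2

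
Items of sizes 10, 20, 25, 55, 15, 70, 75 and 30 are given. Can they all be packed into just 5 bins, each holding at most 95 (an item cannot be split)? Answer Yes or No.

A valid assignment using 4 bins:
  bin 1: 75 + 20 = 95
  bin 2: 70 + 25 = 95
  bin 3: 55 + 30 + 10 = 95
  bin 4: 15 = 15
That uses only 4 ≤ 5, so 5 bins are enough.

Yes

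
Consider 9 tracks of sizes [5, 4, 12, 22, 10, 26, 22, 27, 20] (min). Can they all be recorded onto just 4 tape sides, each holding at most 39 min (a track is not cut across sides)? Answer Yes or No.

No

Total = 148 min; ⌈148/39⌉ = 4.
5 tracks each exceed half the capacity and cannot share a side, forcing at least 5 tape sides.
At least 5 tape sides are required, but only 4 are allowed.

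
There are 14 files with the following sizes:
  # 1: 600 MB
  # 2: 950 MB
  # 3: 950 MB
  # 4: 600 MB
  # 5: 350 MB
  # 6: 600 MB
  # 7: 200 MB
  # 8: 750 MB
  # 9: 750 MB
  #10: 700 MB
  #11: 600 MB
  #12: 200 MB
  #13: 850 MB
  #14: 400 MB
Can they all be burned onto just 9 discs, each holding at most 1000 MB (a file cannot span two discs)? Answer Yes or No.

No

Total = 8500 MB; ⌈8500/1000⌉ = 9.
10 files each exceed half the capacity and cannot share a disc, forcing at least 10 discs.
At least 10 discs are required, but only 9 are allowed.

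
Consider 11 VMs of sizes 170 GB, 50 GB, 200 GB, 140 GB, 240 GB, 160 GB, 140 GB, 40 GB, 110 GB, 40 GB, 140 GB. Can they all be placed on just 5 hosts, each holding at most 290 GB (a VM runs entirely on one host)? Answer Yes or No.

Total = 1430 GB; ⌈1430/290⌉ = 5.
The bound of 5 does not rule out 5, but exhaustive search shows no assignment into 5 hosts of capacity 290 GB exists — the minimum is 6.

No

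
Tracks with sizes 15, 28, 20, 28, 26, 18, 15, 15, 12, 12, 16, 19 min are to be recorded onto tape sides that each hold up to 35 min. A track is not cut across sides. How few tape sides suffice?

8

Total = 28 + 28 + 26 + 20 + 19 + 18 + 16 + 15 + 15 + 15 + 12 + 12 = 224 min.
Lower bound: ⌈224/35⌉ = 7 tape sides.
A packing using 8 tape sides:
  side 1: 28 = 28
  side 2: 28 = 28
  side 3: 26 = 26
  side 4: 20 + 15 = 35
  side 5: 19 + 16 = 35
  side 6: 18 + 15 = 33
  side 7: 15 + 12 = 27
  side 8: 12 = 12
No arrangement into 7 tape sides stays within capacity, so 8 is optimal.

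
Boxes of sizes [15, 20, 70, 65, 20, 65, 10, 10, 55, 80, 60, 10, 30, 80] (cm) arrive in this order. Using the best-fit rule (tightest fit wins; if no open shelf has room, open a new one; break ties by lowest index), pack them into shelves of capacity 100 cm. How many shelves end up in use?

  15 → shelf 1 (new)  [load 15/100]
  20 → shelf 1  [load 35/100]
  70 → shelf 2 (new)  [load 70/100]
  65 → shelf 1  [load 100/100]
  20 → shelf 2  [load 90/100]
  65 → shelf 3 (new)  [load 65/100]
  10 → shelf 2  [load 100/100]
  10 → shelf 3  [load 75/100]
  55 → shelf 4 (new)  [load 55/100]
  80 → shelf 5 (new)  [load 80/100]
  60 → shelf 6 (new)  [load 60/100]
  10 → shelf 5  [load 90/100]
  30 → shelf 6  [load 90/100]
  80 → shelf 7 (new)  [load 80/100]
7 shelves opened.

7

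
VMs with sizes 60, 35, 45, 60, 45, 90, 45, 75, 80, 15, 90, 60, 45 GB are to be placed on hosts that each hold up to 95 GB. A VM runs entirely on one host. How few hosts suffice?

9

Total = 90 + 90 + 80 + 75 + 60 + 60 + 60 + 45 + 45 + 45 + 45 + 35 + 15 = 745 GB.
Lower bound: ⌈745/95⌉ = 8 hosts.
A packing using 9 hosts:
  host 1: 90 = 90
  host 2: 90 = 90
  host 3: 80 + 15 = 95
  host 4: 75 = 75
  host 5: 60 + 35 = 95
  host 6: 60 = 60
  host 7: 60 = 60
  host 8: 45 + 45 = 90
  host 9: 45 + 45 = 90
No arrangement into 8 hosts stays within capacity, so 9 is optimal.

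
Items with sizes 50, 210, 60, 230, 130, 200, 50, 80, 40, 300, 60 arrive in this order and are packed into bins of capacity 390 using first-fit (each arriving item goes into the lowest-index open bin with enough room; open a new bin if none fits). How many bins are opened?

  50 → bin 1 (new)  [load 50/390]
  210 → bin 1  [load 260/390]
  60 → bin 1  [load 320/390]
  230 → bin 2 (new)  [load 230/390]
  130 → bin 2  [load 360/390]
  200 → bin 3 (new)  [load 200/390]
  50 → bin 1  [load 370/390]
  80 → bin 3  [load 280/390]
  40 → bin 3  [load 320/390]
  300 → bin 4 (new)  [load 300/390]
  60 → bin 3  [load 380/390]
4 bins opened.

4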